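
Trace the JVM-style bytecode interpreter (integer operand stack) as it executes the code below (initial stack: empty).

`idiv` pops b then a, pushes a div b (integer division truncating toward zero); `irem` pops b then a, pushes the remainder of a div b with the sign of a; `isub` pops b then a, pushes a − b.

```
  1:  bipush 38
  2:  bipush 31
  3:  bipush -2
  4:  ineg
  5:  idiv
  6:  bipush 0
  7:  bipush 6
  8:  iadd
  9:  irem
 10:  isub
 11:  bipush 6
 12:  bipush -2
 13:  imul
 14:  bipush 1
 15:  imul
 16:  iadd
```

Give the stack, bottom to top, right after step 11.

bipush 38 → [38]
bipush 31 → [38, 31]
bipush -2 → [38, 31, -2]
ineg      → [38, 31, 2]
idiv      → [38, 15]
bipush 0  → [38, 15, 0]
bipush 6  → [38, 15, 0, 6]
iadd      → [38, 15, 6]
irem      → [38, 3]
isub      → [35]
bipush 6  → [35, 6]

[35, 6]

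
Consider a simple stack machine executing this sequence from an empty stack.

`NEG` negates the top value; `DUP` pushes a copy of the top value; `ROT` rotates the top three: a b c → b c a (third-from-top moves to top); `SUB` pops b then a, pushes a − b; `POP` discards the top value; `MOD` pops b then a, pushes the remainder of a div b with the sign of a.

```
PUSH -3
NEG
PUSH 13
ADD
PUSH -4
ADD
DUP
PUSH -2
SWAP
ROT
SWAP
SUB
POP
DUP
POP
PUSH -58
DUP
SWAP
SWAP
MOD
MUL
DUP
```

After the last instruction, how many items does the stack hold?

2

PUSH -3  -> [-3]
NEG      -> [3]
PUSH 13  -> [3, 13]
ADD      -> [16]
PUSH -4  -> [16, -4]
ADD      -> [12]
DUP      -> [12, 12]
PUSH -2  -> [12, 12, -2]
SWAP     -> [12, -2, 12]
ROT      -> [-2, 12, 12]
SWAP     -> [-2, 12, 12]
SUB      -> [-2, 0]
POP      -> [-2]
DUP      -> [-2, -2]
POP      -> [-2]
PUSH -58 -> [-2, -58]
DUP      -> [-2, -58, -58]
SWAP     -> [-2, -58, -58]
SWAP     -> [-2, -58, -58]
MOD      -> [-2, 0]
MUL      -> [0]
DUP      -> [0, 0]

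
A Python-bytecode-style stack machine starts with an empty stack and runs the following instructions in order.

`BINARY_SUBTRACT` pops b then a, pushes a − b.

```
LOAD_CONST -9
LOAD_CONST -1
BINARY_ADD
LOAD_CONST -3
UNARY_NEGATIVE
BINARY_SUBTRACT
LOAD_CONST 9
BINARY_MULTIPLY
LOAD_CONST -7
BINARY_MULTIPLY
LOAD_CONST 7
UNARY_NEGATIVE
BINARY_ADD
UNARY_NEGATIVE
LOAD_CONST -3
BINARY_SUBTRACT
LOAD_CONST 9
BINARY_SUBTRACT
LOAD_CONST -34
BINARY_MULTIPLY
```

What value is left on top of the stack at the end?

27812

LOAD_CONST -9    [-9]
LOAD_CONST -1    [-9, -1]
BINARY_ADD       [-10]
LOAD_CONST -3    [-10, -3]
UNARY_NEGATIVE   [-10, 3]
BINARY_SUBTRACT  [-13]
LOAD_CONST 9     [-13, 9]
BINARY_MULTIPLY  [-117]
LOAD_CONST -7    [-117, -7]
BINARY_MULTIPLY  [819]
LOAD_CONST 7     [819, 7]
UNARY_NEGATIVE   [819, -7]
BINARY_ADD       [812]
UNARY_NEGATIVE   [-812]
LOAD_CONST -3    [-812, -3]
BINARY_SUBTRACT  [-809]
LOAD_CONST 9     [-809, 9]
BINARY_SUBTRACT  [-818]
LOAD_CONST -34   [-818, -34]
BINARY_MULTIPLY  [27812]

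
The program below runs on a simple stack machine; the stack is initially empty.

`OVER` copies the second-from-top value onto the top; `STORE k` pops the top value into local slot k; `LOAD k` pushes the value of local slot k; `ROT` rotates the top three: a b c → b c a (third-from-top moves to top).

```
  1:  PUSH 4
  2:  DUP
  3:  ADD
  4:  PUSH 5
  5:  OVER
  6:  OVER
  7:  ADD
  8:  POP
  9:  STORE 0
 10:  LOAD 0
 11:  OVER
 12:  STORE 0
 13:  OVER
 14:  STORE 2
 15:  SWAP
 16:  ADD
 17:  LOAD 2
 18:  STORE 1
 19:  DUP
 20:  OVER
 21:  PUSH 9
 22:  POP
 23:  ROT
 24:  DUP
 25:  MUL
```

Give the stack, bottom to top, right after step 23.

PUSH 4  -> [4]
DUP     -> [4, 4]
ADD     -> [8]
PUSH 5  -> [8, 5]
OVER    -> [8, 5, 8]
OVER    -> [8, 5, 8, 5]
ADD     -> [8, 5, 13]
POP     -> [8, 5]
STORE 0 -> [8]
LOAD 0  -> [8, 5]
OVER    -> [8, 5, 8]
STORE 0 -> [8, 5]
OVER    -> [8, 5, 8]
STORE 2 -> [8, 5]
SWAP    -> [5, 8]
ADD     -> [13]
LOAD 2  -> [13, 8]
STORE 1 -> [13]
DUP     -> [13, 13]
OVER    -> [13, 13, 13]
PUSH 9  -> [13, 13, 13, 9]
POP     -> [13, 13, 13]
ROT     -> [13, 13, 13]

[13, 13, 13]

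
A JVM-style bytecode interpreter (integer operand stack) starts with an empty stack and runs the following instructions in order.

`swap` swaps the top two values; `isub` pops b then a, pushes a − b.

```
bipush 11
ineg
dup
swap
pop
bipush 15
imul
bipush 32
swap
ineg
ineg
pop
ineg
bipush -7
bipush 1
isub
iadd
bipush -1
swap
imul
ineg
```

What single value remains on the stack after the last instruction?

-40

bipush 11  11
ineg       -11
dup        -11 -11
swap       -11 -11
pop        -11
bipush 15  -11 15
imul       -165
bipush 32  -165 32
swap       32 -165
ineg       32 165
ineg       32 -165
pop        32
ineg       -32
bipush -7  -32 -7
bipush 1   -32 -7 1
isub       -32 -8
iadd       -40
bipush -1  -40 -1
swap       -1 -40
imul       40
ineg       -40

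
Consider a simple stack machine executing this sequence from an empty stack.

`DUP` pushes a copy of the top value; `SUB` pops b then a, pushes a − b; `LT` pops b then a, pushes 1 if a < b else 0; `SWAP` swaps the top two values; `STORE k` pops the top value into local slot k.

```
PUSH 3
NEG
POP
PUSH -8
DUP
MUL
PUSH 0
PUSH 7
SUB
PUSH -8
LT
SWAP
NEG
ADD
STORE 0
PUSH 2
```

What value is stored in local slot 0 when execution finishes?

PUSH 3  : [3]
NEG     : [-3]
POP     : []
PUSH -8 : [-8]
DUP     : [-8, -8]
MUL     : [64]
PUSH 0  : [64, 0]
PUSH 7  : [64, 0, 7]
SUB     : [64, -7]
PUSH -8 : [64, -7, -8]
LT      : [64, 0]
SWAP    : [0, 64]
NEG     : [0, -64]
ADD     : [-64]
STORE 0 : []
PUSH 2  : [2]

-64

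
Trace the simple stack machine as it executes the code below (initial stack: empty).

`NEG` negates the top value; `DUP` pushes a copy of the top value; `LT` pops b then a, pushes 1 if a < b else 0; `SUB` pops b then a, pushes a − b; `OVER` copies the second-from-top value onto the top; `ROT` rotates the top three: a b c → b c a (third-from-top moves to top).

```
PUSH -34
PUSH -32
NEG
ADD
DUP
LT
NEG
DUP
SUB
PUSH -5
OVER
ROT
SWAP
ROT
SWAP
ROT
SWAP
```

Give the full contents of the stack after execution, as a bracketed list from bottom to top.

[-5, 0, 0]

PUSH -34 -> [-34]
PUSH -32 -> [-34, -32]
NEG      -> [-34, 32]
ADD      -> [-2]
DUP      -> [-2, -2]
LT       -> [0]
NEG      -> [0]
DUP      -> [0, 0]
SUB      -> [0]
PUSH -5  -> [0, -5]
OVER     -> [0, -5, 0]
ROT      -> [-5, 0, 0]
SWAP     -> [-5, 0, 0]
ROT      -> [0, 0, -5]
SWAP     -> [0, -5, 0]
ROT      -> [-5, 0, 0]
SWAP     -> [-5, 0, 0]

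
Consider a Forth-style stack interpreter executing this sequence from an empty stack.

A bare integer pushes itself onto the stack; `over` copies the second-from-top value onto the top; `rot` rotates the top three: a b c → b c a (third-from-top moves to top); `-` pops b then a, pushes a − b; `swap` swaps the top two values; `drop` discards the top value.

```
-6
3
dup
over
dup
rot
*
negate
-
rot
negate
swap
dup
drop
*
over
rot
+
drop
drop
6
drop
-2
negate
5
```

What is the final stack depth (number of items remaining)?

-6      -6
3       -6 3
dup     -6 3 3
over    -6 3 3 3
dup     -6 3 3 3 3
rot     -6 3 3 3 3
*       -6 3 3 9
negate  -6 3 3 -9
-       -6 3 12
rot     3 12 -6
negate  3 12 6
swap    3 6 12
dup     3 6 12 12
drop    3 6 12
*       3 72
over    3 72 3
rot     72 3 3
+       72 6
drop    72
drop    (empty)
6       6
drop    (empty)
-2      -2
negate  2
5       2 5

2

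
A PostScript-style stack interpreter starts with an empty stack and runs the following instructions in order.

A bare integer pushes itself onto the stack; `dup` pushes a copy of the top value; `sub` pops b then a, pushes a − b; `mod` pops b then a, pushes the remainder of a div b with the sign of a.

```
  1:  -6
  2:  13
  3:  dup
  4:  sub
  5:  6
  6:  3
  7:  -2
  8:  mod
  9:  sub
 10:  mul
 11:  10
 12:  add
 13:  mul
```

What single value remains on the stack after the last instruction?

-6   -6
13   -6 13
dup  -6 13 13
sub  -6 0
6    -6 0 6
3    -6 0 6 3
-2   -6 0 6 3 -2
mod  -6 0 6 1
sub  -6 0 5
mul  -6 0
10   -6 0 10
add  -6 10
mul  -60

-60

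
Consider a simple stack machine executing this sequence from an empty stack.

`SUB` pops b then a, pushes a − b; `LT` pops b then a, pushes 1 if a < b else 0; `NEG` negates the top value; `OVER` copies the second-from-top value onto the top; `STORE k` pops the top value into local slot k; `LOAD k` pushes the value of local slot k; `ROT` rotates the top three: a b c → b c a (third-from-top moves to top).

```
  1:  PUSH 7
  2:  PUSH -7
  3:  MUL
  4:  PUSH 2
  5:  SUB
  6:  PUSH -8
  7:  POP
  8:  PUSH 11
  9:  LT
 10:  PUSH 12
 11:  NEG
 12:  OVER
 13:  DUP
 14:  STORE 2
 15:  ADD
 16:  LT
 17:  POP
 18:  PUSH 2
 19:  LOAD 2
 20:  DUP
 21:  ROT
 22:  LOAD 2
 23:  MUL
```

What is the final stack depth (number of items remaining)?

3

PUSH 7   7
PUSH -7  7 -7
MUL      -49
PUSH 2   -49 2
SUB      -51
PUSH -8  -51 -8
POP      -51
PUSH 11  -51 11
LT       1
PUSH 12  1 12
NEG      1 -12
OVER     1 -12 1
DUP      1 -12 1 1
STORE 2  1 -12 1
ADD      1 -11
LT       0
POP      (empty)
PUSH 2   2
LOAD 2   2 1
DUP      2 1 1
ROT      1 1 2
LOAD 2   1 1 2 1
MUL      1 1 2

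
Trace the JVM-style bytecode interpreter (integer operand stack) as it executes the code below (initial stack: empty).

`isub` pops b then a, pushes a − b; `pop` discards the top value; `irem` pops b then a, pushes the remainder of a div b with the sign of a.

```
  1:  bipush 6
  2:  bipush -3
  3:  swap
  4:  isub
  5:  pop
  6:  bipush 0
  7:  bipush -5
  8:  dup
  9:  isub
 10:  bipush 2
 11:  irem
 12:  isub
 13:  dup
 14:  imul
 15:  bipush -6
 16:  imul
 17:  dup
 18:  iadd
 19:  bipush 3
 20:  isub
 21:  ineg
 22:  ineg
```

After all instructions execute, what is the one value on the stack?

bipush 6  → 6
bipush -3 → 6 -3
swap      → -3 6
isub      → -9
pop       → (empty)
bipush 0  → 0
bipush -5 → 0 -5
dup       → 0 -5 -5
isub      → 0 0
bipush 2  → 0 0 2
irem      → 0 0
isub      → 0
dup       → 0 0
imul      → 0
bipush -6 → 0 -6
imul      → 0
dup       → 0 0
iadd      → 0
bipush 3  → 0 3
isub      → -3
ineg      → 3
ineg      → -3

-3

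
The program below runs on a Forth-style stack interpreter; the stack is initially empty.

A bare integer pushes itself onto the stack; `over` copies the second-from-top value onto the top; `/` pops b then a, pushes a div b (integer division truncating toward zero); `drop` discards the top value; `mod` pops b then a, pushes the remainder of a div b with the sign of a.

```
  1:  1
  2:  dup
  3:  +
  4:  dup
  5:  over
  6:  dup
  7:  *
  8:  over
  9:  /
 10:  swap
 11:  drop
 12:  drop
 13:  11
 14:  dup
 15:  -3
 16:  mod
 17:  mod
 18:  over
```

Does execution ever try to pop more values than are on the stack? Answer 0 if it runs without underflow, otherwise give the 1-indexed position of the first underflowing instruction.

0

1    : 1
dup  : 1 1
+    : 2
dup  : 2 2
over : 2 2 2
dup  : 2 2 2 2
*    : 2 2 4
over : 2 2 4 2
/    : 2 2 2
swap : 2 2 2
drop : 2 2
drop : 2
11   : 2 11
dup  : 2 11 11
-3   : 2 11 11 -3
mod  : 2 11 2
mod  : 2 1
over : 2 1 2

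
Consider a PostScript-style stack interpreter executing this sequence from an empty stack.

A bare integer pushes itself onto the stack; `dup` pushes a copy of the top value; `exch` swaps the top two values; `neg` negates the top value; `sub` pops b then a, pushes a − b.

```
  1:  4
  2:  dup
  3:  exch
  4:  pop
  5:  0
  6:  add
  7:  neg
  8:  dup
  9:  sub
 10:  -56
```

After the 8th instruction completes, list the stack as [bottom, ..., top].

4     [4]
dup   [4, 4]
exch  [4, 4]
pop   [4]
0     [4, 0]
add   [4]
neg   [-4]
dup   [-4, -4]

[-4, -4]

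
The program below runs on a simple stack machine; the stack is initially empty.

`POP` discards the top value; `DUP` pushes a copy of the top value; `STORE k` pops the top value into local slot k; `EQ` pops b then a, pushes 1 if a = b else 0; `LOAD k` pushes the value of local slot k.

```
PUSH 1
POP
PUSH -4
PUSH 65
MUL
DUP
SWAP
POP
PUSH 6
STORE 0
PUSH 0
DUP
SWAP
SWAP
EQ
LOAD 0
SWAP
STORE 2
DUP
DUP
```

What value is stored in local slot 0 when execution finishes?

6

PUSH 1  → [1]
POP     → []
PUSH -4 → [-4]
PUSH 65 → [-4, 65]
MUL     → [-260]
DUP     → [-260, -260]
SWAP    → [-260, -260]
POP     → [-260]
PUSH 6  → [-260, 6]
STORE 0 → [-260]
PUSH 0  → [-260, 0]
DUP     → [-260, 0, 0]
SWAP    → [-260, 0, 0]
SWAP    → [-260, 0, 0]
EQ      → [-260, 1]
LOAD 0  → [-260, 1, 6]
SWAP    → [-260, 6, 1]
STORE 2 → [-260, 6]
DUP     → [-260, 6, 6]
DUP     → [-260, 6, 6, 6]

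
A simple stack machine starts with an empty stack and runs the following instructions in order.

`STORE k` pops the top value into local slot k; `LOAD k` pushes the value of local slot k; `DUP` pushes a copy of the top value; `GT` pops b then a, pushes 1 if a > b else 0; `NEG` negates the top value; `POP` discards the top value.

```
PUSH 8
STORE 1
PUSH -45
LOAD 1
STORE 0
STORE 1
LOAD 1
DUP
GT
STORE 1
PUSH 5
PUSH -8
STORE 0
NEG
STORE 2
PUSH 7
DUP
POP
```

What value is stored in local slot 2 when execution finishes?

-5

PUSH 8   -> [8]
STORE 1  -> []
PUSH -45 -> [-45]
LOAD 1   -> [-45, 8]
STORE 0  -> [-45]
STORE 1  -> []
LOAD 1   -> [-45]
DUP      -> [-45, -45]
GT       -> [0]
STORE 1  -> []
PUSH 5   -> [5]
PUSH -8  -> [5, -8]
STORE 0  -> [5]
NEG      -> [-5]
STORE 2  -> []
PUSH 7   -> [7]
DUP      -> [7, 7]
POP      -> [7]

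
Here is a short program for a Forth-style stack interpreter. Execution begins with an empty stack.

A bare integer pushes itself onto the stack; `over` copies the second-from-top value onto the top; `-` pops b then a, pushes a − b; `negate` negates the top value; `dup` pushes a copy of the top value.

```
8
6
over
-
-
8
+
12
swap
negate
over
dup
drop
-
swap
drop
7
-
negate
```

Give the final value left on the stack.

8      : 8
6      : 8 6
over   : 8 6 8
-      : 8 -2
-      : 10
8      : 10 8
+      : 18
12     : 18 12
swap   : 12 18
negate : 12 -18
over   : 12 -18 12
dup    : 12 -18 12 12
drop   : 12 -18 12
-      : 12 -30
swap   : -30 12
drop   : -30
7      : -30 7
-      : -37
negate : 37

37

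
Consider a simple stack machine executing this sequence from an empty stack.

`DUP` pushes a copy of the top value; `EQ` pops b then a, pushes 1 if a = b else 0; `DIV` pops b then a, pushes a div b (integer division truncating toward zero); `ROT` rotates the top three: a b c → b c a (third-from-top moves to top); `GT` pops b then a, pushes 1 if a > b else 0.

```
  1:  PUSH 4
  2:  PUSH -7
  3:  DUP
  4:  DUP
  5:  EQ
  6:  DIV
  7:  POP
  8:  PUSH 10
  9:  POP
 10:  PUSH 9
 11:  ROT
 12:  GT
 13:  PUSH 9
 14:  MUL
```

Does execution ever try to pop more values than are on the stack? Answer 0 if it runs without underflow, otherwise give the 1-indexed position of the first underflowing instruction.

11

PUSH 4  → 4
PUSH -7 → 4 -7
DUP     → 4 -7 -7
DUP     → 4 -7 -7 -7
EQ      → 4 -7 1
DIV     → 4 -7
POP     → 4
PUSH 10 → 4 10
POP     → 4
PUSH 9  → 4 9
ROT  — needs 3 operands, stack has 2 → underflow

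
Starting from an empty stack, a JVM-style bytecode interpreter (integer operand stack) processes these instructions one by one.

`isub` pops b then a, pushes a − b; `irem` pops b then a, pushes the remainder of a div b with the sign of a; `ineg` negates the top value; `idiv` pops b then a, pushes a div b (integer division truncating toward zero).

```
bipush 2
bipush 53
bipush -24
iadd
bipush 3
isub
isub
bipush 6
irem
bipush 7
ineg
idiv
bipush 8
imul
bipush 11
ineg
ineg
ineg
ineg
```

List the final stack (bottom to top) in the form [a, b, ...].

bipush 2   : 2
bipush 53  : 2 53
bipush -24 : 2 53 -24
iadd       : 2 29
bipush 3   : 2 29 3
isub       : 2 26
isub       : -24
bipush 6   : -24 6
irem       : 0
bipush 7   : 0 7
ineg       : 0 -7
idiv       : 0
bipush 8   : 0 8
imul       : 0
bipush 11  : 0 11
ineg       : 0 -11
ineg       : 0 11
ineg       : 0 -11
ineg       : 0 11

[0, 11]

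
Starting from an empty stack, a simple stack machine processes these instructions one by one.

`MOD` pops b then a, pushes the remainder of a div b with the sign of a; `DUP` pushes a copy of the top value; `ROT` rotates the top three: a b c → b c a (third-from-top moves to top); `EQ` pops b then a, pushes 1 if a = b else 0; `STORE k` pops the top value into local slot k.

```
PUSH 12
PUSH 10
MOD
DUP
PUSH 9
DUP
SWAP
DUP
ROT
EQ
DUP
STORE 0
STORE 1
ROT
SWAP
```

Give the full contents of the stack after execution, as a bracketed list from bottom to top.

[2, 2, 9]

PUSH 12  [12]
PUSH 10  [12, 10]
MOD      [2]
DUP      [2, 2]
PUSH 9   [2, 2, 9]
DUP      [2, 2, 9, 9]
SWAP     [2, 2, 9, 9]
DUP      [2, 2, 9, 9, 9]
ROT      [2, 2, 9, 9, 9]
EQ       [2, 2, 9, 1]
DUP      [2, 2, 9, 1, 1]
STORE 0  [2, 2, 9, 1]
STORE 1  [2, 2, 9]
ROT      [2, 9, 2]
SWAP     [2, 2, 9]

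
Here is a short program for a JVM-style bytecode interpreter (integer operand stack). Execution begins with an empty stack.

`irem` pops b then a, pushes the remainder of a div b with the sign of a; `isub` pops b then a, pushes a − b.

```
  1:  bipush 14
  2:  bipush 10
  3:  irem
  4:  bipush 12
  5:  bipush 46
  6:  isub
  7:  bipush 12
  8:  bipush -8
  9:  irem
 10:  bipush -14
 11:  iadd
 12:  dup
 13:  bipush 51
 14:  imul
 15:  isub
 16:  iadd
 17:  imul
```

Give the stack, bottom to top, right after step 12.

[4, -34, -10, -10]

bipush 14  -> [14]
bipush 10  -> [14, 10]
irem       -> [4]
bipush 12  -> [4, 12]
bipush 46  -> [4, 12, 46]
isub       -> [4, -34]
bipush 12  -> [4, -34, 12]
bipush -8  -> [4, -34, 12, -8]
irem       -> [4, -34, 4]
bipush -14 -> [4, -34, 4, -14]
iadd       -> [4, -34, -10]
dup        -> [4, -34, -10, -10]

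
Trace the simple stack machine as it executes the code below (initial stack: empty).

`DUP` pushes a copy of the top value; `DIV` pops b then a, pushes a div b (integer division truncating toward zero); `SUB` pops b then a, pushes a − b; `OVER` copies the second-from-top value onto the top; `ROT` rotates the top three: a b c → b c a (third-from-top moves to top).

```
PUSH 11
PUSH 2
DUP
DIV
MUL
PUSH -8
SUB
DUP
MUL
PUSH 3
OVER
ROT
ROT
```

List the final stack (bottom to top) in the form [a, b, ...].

PUSH 11 → [11]
PUSH 2  → [11, 2]
DUP     → [11, 2, 2]
DIV     → [11, 1]
MUL     → [11]
PUSH -8 → [11, -8]
SUB     → [19]
DUP     → [19, 19]
MUL     → [361]
PUSH 3  → [361, 3]
OVER    → [361, 3, 361]
ROT     → [3, 361, 361]
ROT     → [361, 361, 3]

[361, 361, 3]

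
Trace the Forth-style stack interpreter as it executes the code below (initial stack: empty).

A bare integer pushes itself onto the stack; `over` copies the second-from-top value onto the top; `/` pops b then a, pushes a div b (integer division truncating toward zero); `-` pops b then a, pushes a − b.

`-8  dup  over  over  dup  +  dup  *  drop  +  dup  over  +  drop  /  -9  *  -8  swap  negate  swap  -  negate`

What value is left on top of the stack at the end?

-8

-8     → [-8]
dup    → [-8, -8]
over   → [-8, -8, -8]
over   → [-8, -8, -8, -8]
dup    → [-8, -8, -8, -8, -8]
+      → [-8, -8, -8, -16]
dup    → [-8, -8, -8, -16, -16]
*      → [-8, -8, -8, 256]
drop   → [-8, -8, -8]
+      → [-8, -16]
dup    → [-8, -16, -16]
over   → [-8, -16, -16, -16]
+      → [-8, -16, -32]
drop   → [-8, -16]
/      → [0]
-9     → [0, -9]
*      → [0]
-8     → [0, -8]
swap   → [-8, 0]
negate → [-8, 0]
swap   → [0, -8]
-      → [8]
negate → [-8]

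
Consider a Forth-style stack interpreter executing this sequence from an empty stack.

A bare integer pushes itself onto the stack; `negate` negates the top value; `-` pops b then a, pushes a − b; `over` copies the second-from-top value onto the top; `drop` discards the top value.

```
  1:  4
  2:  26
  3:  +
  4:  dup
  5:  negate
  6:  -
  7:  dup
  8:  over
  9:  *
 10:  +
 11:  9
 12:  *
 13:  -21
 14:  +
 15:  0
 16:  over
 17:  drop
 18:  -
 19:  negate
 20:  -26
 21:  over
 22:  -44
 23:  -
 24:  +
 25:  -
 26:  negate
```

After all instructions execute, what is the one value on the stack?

4      : [4]
26     : [4, 26]
+      : [30]
dup    : [30, 30]
negate : [30, -30]
-      : [60]
dup    : [60, 60]
over   : [60, 60, 60]
*      : [60, 3600]
+      : [3660]
9      : [3660, 9]
*      : [32940]
-21    : [32940, -21]
+      : [32919]
0      : [32919, 0]
over   : [32919, 0, 32919]
drop   : [32919, 0]
-      : [32919]
negate : [-32919]
-26    : [-32919, -26]
over   : [-32919, -26, -32919]
-44    : [-32919, -26, -32919, -44]
-      : [-32919, -26, -32875]
+      : [-32919, -32901]
-      : [-18]
negate : [18]

18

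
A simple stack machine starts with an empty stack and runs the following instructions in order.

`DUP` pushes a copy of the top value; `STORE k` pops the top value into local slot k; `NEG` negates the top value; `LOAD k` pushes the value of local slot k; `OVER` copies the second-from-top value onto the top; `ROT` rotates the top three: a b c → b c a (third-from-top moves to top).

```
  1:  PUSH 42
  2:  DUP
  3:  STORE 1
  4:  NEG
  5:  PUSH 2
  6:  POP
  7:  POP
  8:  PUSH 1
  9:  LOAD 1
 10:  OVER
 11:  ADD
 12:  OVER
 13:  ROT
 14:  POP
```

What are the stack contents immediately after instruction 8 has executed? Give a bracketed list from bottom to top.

PUSH 42 : [42]
DUP     : [42, 42]
STORE 1 : [42]
NEG     : [-42]
PUSH 2  : [-42, 2]
POP     : [-42]
POP     : []
PUSH 1  : [1]

[1]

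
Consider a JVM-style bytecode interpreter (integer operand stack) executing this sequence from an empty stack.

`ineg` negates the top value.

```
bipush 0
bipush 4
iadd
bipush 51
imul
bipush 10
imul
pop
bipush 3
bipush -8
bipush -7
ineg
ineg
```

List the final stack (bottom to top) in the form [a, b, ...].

[3, -8, -7]

bipush 0   0
bipush 4   0 4
iadd       4
bipush 51  4 51
imul       204
bipush 10  204 10
imul       2040
pop        (empty)
bipush 3   3
bipush -8  3 -8
bipush -7  3 -8 -7
ineg       3 -8 7
ineg       3 -8 -7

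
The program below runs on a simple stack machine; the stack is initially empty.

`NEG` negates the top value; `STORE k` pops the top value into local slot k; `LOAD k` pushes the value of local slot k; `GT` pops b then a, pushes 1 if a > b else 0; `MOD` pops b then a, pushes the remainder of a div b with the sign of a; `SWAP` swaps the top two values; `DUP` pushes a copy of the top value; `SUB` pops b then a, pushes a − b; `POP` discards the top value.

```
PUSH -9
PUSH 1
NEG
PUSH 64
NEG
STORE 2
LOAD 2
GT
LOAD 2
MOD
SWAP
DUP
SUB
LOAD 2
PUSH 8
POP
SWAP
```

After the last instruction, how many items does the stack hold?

3

PUSH -9 : [-9]
PUSH 1  : [-9, 1]
NEG     : [-9, -1]
PUSH 64 : [-9, -1, 64]
NEG     : [-9, -1, -64]
STORE 2 : [-9, -1]
LOAD 2  : [-9, -1, -64]
GT      : [-9, 1]
LOAD 2  : [-9, 1, -64]
MOD     : [-9, 1]
SWAP    : [1, -9]
DUP     : [1, -9, -9]
SUB     : [1, 0]
LOAD 2  : [1, 0, -64]
PUSH 8  : [1, 0, -64, 8]
POP     : [1, 0, -64]
SWAP    : [1, -64, 0]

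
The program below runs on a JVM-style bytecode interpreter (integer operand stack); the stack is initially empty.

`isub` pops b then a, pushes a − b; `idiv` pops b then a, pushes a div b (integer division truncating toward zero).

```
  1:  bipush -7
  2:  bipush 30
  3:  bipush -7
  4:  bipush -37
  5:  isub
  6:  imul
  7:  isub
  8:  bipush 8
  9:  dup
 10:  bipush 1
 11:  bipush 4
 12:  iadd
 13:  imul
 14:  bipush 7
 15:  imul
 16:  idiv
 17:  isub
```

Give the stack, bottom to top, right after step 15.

[-907, 8, 280]

bipush -7  : [-7]
bipush 30  : [-7, 30]
bipush -7  : [-7, 30, -7]
bipush -37 : [-7, 30, -7, -37]
isub       : [-7, 30, 30]
imul       : [-7, 900]
isub       : [-907]
bipush 8   : [-907, 8]
dup        : [-907, 8, 8]
bipush 1   : [-907, 8, 8, 1]
bipush 4   : [-907, 8, 8, 1, 4]
iadd       : [-907, 8, 8, 5]
imul       : [-907, 8, 40]
bipush 7   : [-907, 8, 40, 7]
imul       : [-907, 8, 280]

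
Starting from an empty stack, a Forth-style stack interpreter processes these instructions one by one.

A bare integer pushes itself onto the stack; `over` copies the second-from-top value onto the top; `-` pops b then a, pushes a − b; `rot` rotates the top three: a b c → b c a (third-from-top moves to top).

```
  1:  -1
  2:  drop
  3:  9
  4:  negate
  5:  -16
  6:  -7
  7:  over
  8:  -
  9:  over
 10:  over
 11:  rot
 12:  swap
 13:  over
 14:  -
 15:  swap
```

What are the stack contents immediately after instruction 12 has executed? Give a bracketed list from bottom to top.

-1      -1
drop    (empty)
9       9
negate  -9
-16     -9 -16
-7      -9 -16 -7
over    -9 -16 -7 -16
-       -9 -16 9
over    -9 -16 9 -16
over    -9 -16 9 -16 9
rot     -9 -16 -16 9 9
swap    -9 -16 -16 9 9

[-9, -16, -16, 9, 9]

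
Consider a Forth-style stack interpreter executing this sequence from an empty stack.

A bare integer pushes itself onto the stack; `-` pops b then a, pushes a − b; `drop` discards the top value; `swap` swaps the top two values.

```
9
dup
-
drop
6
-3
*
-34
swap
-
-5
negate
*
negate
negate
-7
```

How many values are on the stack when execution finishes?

9       9
dup     9 9
-       0
drop    (empty)
6       6
-3      6 -3
*       -18
-34     -18 -34
swap    -34 -18
-       -16
-5      -16 -5
negate  -16 5
*       -80
negate  80
negate  -80
-7      -80 -7

2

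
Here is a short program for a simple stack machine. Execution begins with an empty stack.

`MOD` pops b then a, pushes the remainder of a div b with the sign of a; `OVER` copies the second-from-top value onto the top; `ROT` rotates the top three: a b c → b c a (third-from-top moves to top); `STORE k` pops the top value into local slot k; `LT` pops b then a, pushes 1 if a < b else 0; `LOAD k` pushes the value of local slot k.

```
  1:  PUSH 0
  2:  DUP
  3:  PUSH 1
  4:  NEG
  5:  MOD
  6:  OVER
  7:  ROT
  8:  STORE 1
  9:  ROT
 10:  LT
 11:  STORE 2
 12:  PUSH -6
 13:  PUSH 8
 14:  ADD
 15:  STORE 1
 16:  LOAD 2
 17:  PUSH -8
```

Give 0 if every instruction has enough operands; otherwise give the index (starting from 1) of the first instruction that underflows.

9

PUSH 0   [0]
DUP      [0, 0]
PUSH 1   [0, 0, 1]
NEG      [0, 0, -1]
MOD      [0, 0]
OVER     [0, 0, 0]
ROT      [0, 0, 0]
STORE 1  [0, 0]
ROT  — needs 3 operands, stack has 2 → underflow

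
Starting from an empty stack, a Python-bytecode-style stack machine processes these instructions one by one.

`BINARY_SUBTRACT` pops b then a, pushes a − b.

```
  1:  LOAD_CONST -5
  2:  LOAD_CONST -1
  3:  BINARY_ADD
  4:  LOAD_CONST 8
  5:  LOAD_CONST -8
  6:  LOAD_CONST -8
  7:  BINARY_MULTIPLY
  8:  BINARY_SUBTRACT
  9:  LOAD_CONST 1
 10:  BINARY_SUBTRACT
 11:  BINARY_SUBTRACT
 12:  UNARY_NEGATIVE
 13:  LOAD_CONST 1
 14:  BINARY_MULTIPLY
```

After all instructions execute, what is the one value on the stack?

LOAD_CONST -5   → [-5]
LOAD_CONST -1   → [-5, -1]
BINARY_ADD      → [-6]
LOAD_CONST 8    → [-6, 8]
LOAD_CONST -8   → [-6, 8, -8]
LOAD_CONST -8   → [-6, 8, -8, -8]
BINARY_MULTIPLY → [-6, 8, 64]
BINARY_SUBTRACT → [-6, -56]
LOAD_CONST 1    → [-6, -56, 1]
BINARY_SUBTRACT → [-6, -57]
BINARY_SUBTRACT → [51]
UNARY_NEGATIVE  → [-51]
LOAD_CONST 1    → [-51, 1]
BINARY_MULTIPLY → [-51]

-51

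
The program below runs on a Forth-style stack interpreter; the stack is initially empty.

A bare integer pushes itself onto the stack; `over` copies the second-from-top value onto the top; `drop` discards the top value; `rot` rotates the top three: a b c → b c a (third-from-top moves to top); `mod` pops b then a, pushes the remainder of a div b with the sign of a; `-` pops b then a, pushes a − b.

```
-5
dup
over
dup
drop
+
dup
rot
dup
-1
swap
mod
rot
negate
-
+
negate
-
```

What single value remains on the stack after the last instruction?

-5     -> [-5]
dup    -> [-5, -5]
over   -> [-5, -5, -5]
dup    -> [-5, -5, -5, -5]
drop   -> [-5, -5, -5]
+      -> [-5, -10]
dup    -> [-5, -10, -10]
rot    -> [-10, -10, -5]
dup    -> [-10, -10, -5, -5]
-1     -> [-10, -10, -5, -5, -1]
swap   -> [-10, -10, -5, -1, -5]
mod    -> [-10, -10, -5, -1]
rot    -> [-10, -5, -1, -10]
negate -> [-10, -5, -1, 10]
-      -> [-10, -5, -11]
+      -> [-10, -16]
negate -> [-10, 16]
-      -> [-26]

-26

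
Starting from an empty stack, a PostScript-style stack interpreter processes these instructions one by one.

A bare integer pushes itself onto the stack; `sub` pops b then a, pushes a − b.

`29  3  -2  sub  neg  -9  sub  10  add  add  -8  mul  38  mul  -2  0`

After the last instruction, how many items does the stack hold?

29  -> [29]
3   -> [29, 3]
-2  -> [29, 3, -2]
sub -> [29, 5]
neg -> [29, -5]
-9  -> [29, -5, -9]
sub -> [29, 4]
10  -> [29, 4, 10]
add -> [29, 14]
add -> [43]
-8  -> [43, -8]
mul -> [-344]
38  -> [-344, 38]
mul -> [-13072]
-2  -> [-13072, -2]
0   -> [-13072, -2, 0]

3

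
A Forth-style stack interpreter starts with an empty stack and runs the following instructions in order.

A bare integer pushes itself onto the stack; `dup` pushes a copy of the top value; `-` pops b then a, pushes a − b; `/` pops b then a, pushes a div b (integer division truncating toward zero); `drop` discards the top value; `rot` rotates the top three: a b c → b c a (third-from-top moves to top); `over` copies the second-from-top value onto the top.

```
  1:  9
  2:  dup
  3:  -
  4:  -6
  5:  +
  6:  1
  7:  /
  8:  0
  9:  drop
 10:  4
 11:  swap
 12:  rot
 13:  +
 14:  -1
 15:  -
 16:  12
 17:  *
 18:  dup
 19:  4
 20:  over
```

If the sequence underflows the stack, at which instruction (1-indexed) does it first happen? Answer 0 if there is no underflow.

9     9
dup   9 9
-     0
-6    0 -6
+     -6
1     -6 1
/     -6
0     -6 0
drop  -6
4     -6 4
swap  4 -6
rot  — needs 3 operands, stack has 2 → underflow

12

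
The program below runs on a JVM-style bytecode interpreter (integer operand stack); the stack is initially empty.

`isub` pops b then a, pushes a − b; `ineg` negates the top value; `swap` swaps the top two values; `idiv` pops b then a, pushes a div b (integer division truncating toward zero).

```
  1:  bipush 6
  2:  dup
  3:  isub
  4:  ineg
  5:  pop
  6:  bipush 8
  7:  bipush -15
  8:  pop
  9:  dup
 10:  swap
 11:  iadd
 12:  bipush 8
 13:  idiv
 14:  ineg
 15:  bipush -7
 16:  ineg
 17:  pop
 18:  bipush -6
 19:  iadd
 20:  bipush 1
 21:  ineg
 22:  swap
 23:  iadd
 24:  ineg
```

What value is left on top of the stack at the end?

bipush 6    [6]
dup         [6, 6]
isub        [0]
ineg        [0]
pop         []
bipush 8    [8]
bipush -15  [8, -15]
pop         [8]
dup         [8, 8]
swap        [8, 8]
iadd        [16]
bipush 8    [16, 8]
idiv        [2]
ineg        [-2]
bipush -7   [-2, -7]
ineg        [-2, 7]
pop         [-2]
bipush -6   [-2, -6]
iadd        [-8]
bipush 1    [-8, 1]
ineg        [-8, -1]
swap        [-1, -8]
iadd        [-9]
ineg        [9]

9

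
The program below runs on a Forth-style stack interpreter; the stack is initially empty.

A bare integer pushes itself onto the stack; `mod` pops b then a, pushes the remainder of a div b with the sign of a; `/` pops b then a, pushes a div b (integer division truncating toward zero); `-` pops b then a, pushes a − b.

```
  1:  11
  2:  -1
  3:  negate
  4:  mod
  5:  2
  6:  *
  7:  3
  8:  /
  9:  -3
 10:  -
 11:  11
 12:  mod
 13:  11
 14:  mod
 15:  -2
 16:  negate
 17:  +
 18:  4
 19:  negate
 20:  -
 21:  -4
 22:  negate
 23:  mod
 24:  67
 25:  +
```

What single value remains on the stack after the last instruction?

11     -> 11
-1     -> 11 -1
negate -> 11 1
mod    -> 0
2      -> 0 2
*      -> 0
3      -> 0 3
/      -> 0
-3     -> 0 -3
-      -> 3
11     -> 3 11
mod    -> 3
11     -> 3 11
mod    -> 3
-2     -> 3 -2
negate -> 3 2
+      -> 5
4      -> 5 4
negate -> 5 -4
-      -> 9
-4     -> 9 -4
negate -> 9 4
mod    -> 1
67     -> 1 67
+      -> 68

68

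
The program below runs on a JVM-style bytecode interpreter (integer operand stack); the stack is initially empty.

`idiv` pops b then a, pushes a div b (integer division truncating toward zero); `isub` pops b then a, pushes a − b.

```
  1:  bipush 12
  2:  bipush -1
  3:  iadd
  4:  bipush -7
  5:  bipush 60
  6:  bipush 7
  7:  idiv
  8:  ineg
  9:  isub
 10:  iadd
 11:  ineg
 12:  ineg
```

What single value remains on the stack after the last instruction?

12

bipush 12 → [12]
bipush -1 → [12, -1]
iadd      → [11]
bipush -7 → [11, -7]
bipush 60 → [11, -7, 60]
bipush 7  → [11, -7, 60, 7]
idiv      → [11, -7, 8]
ineg      → [11, -7, -8]
isub      → [11, 1]
iadd      → [12]
ineg      → [-12]
ineg      → [12]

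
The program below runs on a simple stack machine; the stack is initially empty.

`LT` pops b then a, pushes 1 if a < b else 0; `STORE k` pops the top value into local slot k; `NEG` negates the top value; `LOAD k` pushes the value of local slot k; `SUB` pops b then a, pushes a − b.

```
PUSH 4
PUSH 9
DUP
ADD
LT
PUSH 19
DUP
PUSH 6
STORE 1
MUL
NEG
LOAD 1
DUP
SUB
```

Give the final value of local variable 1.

PUSH 4  : [4]
PUSH 9  : [4, 9]
DUP     : [4, 9, 9]
ADD     : [4, 18]
LT      : [1]
PUSH 19 : [1, 19]
DUP     : [1, 19, 19]
PUSH 6  : [1, 19, 19, 6]
STORE 1 : [1, 19, 19]
MUL     : [1, 361]
NEG     : [1, -361]
LOAD 1  : [1, -361, 6]
DUP     : [1, -361, 6, 6]
SUB     : [1, -361, 0]

6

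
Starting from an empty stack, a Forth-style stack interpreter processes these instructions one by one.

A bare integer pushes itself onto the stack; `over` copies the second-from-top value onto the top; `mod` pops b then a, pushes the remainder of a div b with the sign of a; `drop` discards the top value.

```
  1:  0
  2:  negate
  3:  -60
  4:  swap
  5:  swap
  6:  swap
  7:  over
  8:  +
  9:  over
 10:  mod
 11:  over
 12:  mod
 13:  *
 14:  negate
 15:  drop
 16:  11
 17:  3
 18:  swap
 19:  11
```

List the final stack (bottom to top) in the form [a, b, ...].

0      -> 0
negate -> 0
-60    -> 0 -60
swap   -> -60 0
swap   -> 0 -60
swap   -> -60 0
over   -> -60 0 -60
+      -> -60 -60
over   -> -60 -60 -60
mod    -> -60 0
over   -> -60 0 -60
mod    -> -60 0
*      -> 0
negate -> 0
drop   -> (empty)
11     -> 11
3      -> 11 3
swap   -> 3 11
11     -> 3 11 11

[3, 11, 11]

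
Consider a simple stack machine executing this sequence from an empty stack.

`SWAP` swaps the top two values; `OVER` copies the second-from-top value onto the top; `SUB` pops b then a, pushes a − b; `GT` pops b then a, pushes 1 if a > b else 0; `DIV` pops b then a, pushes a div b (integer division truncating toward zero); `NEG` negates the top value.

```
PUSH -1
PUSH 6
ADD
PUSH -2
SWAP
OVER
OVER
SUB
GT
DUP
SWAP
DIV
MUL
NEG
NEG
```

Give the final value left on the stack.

PUSH -1  [-1]
PUSH 6   [-1, 6]
ADD      [5]
PUSH -2  [5, -2]
SWAP     [-2, 5]
OVER     [-2, 5, -2]
OVER     [-2, 5, -2, 5]
SUB      [-2, 5, -7]
GT       [-2, 1]
DUP      [-2, 1, 1]
SWAP     [-2, 1, 1]
DIV      [-2, 1]
MUL      [-2]
NEG      [2]
NEG      [-2]

-2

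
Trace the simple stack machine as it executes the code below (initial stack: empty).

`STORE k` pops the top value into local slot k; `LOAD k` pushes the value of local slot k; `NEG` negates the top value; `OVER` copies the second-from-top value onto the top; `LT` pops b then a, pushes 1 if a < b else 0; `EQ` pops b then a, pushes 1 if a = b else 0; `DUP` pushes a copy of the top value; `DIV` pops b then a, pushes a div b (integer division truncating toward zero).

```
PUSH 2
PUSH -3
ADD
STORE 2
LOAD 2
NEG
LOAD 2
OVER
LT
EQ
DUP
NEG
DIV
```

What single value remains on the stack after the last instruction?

-1

PUSH 2   [2]
PUSH -3  [2, -3]
ADD      [-1]
STORE 2  []
LOAD 2   [-1]
NEG      [1]
LOAD 2   [1, -1]
OVER     [1, -1, 1]
LT       [1, 1]
EQ       [1]
DUP      [1, 1]
NEG      [1, -1]
DIV      [-1]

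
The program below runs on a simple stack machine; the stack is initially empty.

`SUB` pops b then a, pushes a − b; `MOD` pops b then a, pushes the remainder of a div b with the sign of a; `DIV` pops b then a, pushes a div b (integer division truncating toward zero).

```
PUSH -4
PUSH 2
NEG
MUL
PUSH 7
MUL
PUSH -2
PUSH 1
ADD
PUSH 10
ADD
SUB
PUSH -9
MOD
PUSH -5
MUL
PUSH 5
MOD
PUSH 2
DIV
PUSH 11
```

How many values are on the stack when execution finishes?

2

PUSH -4 → -4
PUSH 2  → -4 2
NEG     → -4 -2
MUL     → 8
PUSH 7  → 8 7
MUL     → 56
PUSH -2 → 56 -2
PUSH 1  → 56 -2 1
ADD     → 56 -1
PUSH 10 → 56 -1 10
ADD     → 56 9
SUB     → 47
PUSH -9 → 47 -9
MOD     → 2
PUSH -5 → 2 -5
MUL     → -10
PUSH 5  → -10 5
MOD     → 0
PUSH 2  → 0 2
DIV     → 0
PUSH 11 → 0 11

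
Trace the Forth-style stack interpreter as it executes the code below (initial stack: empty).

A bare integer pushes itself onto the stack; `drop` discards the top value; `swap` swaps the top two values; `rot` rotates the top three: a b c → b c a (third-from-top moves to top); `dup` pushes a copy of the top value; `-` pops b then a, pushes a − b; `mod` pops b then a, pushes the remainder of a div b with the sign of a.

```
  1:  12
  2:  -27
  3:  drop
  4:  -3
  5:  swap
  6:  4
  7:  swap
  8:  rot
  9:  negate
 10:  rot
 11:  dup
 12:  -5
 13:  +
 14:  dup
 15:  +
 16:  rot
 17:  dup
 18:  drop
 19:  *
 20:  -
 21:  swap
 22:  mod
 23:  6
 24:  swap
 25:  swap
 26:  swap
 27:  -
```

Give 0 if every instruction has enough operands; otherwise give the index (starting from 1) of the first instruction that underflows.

0

12     -> 12
-27    -> 12 -27
drop   -> 12
-3     -> 12 -3
swap   -> -3 12
4      -> -3 12 4
swap   -> -3 4 12
rot    -> 4 12 -3
negate -> 4 12 3
rot    -> 12 3 4
dup    -> 12 3 4 4
-5     -> 12 3 4 4 -5
+      -> 12 3 4 -1
dup    -> 12 3 4 -1 -1
+      -> 12 3 4 -2
rot    -> 12 4 -2 3
dup    -> 12 4 -2 3 3
drop   -> 12 4 -2 3
*      -> 12 4 -6
-      -> 12 10
swap   -> 10 12
mod    -> 10
6      -> 10 6
swap   -> 6 10
swap   -> 10 6
swap   -> 6 10
-      -> -4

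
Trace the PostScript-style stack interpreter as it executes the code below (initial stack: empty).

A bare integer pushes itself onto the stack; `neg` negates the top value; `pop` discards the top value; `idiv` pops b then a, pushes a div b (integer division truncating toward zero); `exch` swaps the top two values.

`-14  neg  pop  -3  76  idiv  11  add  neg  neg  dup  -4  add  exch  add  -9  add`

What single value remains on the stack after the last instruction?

-14  → -14
neg  → 14
pop  → (empty)
-3   → -3
76   → -3 76
idiv → 0
11   → 0 11
add  → 11
neg  → -11
neg  → 11
dup  → 11 11
-4   → 11 11 -4
add  → 11 7
exch → 7 11
add  → 18
-9   → 18 -9
add  → 9

9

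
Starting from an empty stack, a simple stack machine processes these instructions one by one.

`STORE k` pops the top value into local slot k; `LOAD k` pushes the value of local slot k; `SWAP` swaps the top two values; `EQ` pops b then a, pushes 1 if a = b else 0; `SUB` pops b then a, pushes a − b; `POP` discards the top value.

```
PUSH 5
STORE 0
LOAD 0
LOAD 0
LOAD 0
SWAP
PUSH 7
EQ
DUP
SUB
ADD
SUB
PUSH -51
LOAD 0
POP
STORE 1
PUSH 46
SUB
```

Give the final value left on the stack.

-46

PUSH 5   -> 5
STORE 0  -> (empty)
LOAD 0   -> 5
LOAD 0   -> 5 5
LOAD 0   -> 5 5 5
SWAP     -> 5 5 5
PUSH 7   -> 5 5 5 7
EQ       -> 5 5 0
DUP      -> 5 5 0 0
SUB      -> 5 5 0
ADD      -> 5 5
SUB      -> 0
PUSH -51 -> 0 -51
LOAD 0   -> 0 -51 5
POP      -> 0 -51
STORE 1  -> 0
PUSH 46  -> 0 46
SUB      -> -46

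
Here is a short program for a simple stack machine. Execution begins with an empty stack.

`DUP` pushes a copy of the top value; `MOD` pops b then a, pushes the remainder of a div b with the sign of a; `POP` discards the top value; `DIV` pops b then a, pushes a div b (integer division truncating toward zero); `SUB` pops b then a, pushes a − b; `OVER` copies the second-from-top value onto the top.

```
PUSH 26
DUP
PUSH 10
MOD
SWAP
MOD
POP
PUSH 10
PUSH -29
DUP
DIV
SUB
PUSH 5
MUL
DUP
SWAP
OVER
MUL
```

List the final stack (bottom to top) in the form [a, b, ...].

[45, 2025]

PUSH 26  -> 26
DUP      -> 26 26
PUSH 10  -> 26 26 10
MOD      -> 26 6
SWAP     -> 6 26
MOD      -> 6
POP      -> (empty)
PUSH 10  -> 10
PUSH -29 -> 10 -29
DUP      -> 10 -29 -29
DIV      -> 10 1
SUB      -> 9
PUSH 5   -> 9 5
MUL      -> 45
DUP      -> 45 45
SWAP     -> 45 45
OVER     -> 45 45 45
MUL      -> 45 2025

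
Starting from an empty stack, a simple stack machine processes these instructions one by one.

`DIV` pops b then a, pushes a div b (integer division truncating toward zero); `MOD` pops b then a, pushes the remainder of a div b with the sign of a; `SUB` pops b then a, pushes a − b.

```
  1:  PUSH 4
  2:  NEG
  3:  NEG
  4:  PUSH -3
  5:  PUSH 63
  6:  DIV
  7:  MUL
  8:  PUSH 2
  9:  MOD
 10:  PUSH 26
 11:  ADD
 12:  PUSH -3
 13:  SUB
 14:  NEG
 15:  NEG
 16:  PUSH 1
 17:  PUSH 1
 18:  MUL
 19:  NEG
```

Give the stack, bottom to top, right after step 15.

[29]

PUSH 4  → 4
NEG     → -4
NEG     → 4
PUSH -3 → 4 -3
PUSH 63 → 4 -3 63
DIV     → 4 0
MUL     → 0
PUSH 2  → 0 2
MOD     → 0
PUSH 26 → 0 26
ADD     → 26
PUSH -3 → 26 -3
SUB     → 29
NEG     → -29
NEG     → 29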